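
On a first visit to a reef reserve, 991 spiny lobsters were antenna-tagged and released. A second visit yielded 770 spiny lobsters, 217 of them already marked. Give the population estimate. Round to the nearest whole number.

N ≈ 3516

N = (991 × 770) / 217 = 763070 / 217 ≈ 3516.45 → 3516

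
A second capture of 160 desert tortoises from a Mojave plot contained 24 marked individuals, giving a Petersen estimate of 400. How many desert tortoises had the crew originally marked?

M = 60

From N = M·C/R: M = N·R / C = 400·24 / 160 = 9600 / 160 = 60.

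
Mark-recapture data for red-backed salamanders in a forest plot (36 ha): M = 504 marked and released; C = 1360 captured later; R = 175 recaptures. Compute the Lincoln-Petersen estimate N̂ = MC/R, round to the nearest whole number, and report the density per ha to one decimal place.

density ≈ 108.8 red-backed salamanders per ha

N̂ = 504·1360/175 = 685440/175 ≈ 3916.8 → 3917
Density = N̂ / area = 3917 / 36 ≈ 108.81 → 108.8 per ha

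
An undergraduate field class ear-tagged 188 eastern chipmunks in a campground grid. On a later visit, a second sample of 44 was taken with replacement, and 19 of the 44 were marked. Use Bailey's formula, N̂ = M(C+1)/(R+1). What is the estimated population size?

N̂ = 188·(44+1)/(19+1) = 188·45/20 = 8460/20 = 423

N = 423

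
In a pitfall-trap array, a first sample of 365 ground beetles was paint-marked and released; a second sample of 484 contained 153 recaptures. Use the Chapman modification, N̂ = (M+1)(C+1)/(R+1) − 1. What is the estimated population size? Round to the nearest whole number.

N̂ = (365+1)(484+1)/(153+1) − 1 = 366·485/154 − 1
= 177510/154 − 1 ≈ 1152.7 − 1 ≈ 1151.7 → 1152

N ≈ 1152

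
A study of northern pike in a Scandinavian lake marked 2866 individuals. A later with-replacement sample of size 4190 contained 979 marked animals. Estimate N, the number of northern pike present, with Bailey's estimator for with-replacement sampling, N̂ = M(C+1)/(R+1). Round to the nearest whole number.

N ≈ 12,257

N̂ = 2866·(4190+1)/(979+1) = 2866·4191/980 = 12011406/980 ≈ 12256.5 → 12257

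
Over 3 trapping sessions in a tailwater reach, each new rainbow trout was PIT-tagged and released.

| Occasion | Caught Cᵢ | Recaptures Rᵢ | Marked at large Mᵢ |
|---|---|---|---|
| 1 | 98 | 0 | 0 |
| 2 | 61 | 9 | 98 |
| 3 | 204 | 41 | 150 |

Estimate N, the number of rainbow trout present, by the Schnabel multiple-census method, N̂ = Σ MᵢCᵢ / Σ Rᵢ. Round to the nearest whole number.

Σ MᵢCᵢ = 0·98 + 98·61 + 150·204 = 0 + 5978 + 30600 = 36578
Σ Rᵢ = 0 + 9 + 41 = 50
N̂ = 36578 / 50 ≈ 731.6 → 732

N ≈ 732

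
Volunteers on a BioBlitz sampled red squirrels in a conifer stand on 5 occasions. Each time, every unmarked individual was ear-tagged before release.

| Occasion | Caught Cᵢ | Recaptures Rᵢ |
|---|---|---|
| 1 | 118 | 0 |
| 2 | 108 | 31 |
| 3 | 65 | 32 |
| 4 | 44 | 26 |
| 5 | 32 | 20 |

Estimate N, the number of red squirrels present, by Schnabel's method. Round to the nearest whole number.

Marked at large before each occasion: Mᵢ = Σⱼ<ᵢ (Cⱼ − Rⱼ) → M1=0, M2=118, M3=195, M4=228, M5=246
Σ MᵢCᵢ = 0·118 + 118·108 + 195·65 + 228·44 + 246·32 = 0 + 12744 + 12675 + 10032 + 7872 = 43323
Σ Rᵢ = 0 + 31 + 32 + 26 + 20 = 109
N̂ = 43323 / 109 ≈ 397.46 → 397

N ≈ 397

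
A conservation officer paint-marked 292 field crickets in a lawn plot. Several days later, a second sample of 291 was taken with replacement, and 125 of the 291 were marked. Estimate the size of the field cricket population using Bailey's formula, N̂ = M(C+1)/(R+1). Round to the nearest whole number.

N ≈ 677

N̂ = 292·(291+1)/(125+1) = 292·292/126 = 85264/126 ≈ 676.7 → 677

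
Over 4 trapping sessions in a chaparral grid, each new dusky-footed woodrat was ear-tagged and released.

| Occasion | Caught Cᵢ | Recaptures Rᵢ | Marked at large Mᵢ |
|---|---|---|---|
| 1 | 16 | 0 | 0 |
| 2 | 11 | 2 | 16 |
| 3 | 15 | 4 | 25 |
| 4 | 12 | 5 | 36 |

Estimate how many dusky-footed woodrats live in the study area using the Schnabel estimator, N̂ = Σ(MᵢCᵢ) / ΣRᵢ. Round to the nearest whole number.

Σ MᵢCᵢ = 0·16 + 16·11 + 25·15 + 36·12 = 0 + 176 + 375 + 432 = 983
Σ Rᵢ = 0 + 2 + 4 + 5 = 11
N̂ = 983 / 11 ≈ 89.4 → 89

N ≈ 89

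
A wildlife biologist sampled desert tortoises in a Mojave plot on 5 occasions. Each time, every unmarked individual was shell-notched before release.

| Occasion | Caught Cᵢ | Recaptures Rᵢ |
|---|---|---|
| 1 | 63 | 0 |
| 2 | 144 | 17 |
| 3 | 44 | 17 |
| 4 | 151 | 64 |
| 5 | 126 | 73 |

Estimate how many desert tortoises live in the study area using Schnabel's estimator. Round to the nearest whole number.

N ≈ 518

Marked at large before each occasion: Mᵢ = Σⱼ<ᵢ (Cⱼ − Rⱼ) → M1=0, M2=63, M3=190, M4=217, M5=304
Σ MᵢCᵢ = 0·63 + 63·144 + 190·44 + 217·151 + 304·126 = 0 + 9072 + 8360 + 32767 + 38304 = 88503
Σ Rᵢ = 0 + 17 + 17 + 64 + 73 = 171
N̂ = 88503 / 171 ≈ 517.6 → 518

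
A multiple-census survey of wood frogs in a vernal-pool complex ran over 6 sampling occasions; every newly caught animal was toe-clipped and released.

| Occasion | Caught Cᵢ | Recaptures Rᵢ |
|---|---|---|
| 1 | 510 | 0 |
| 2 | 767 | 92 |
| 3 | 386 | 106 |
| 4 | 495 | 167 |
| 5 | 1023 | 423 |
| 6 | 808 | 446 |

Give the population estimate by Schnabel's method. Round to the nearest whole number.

N ≈ 4329

Marked at large before each occasion: Mᵢ = Σⱼ<ᵢ (Cⱼ − Rⱼ) → M1=0, M2=510, M3=1185, M4=1465, M5=1793, M6=2393
Σ MᵢCᵢ = 0·510 + 510·767 + 1185·386 + 1465·495 + 1793·1023 + 2393·808 = 0 + 391170 + 457410 + 725175 + 1834239 + 1933544 = 5341538
Σ Rᵢ = 0 + 92 + 106 + 167 + 423 + 446 = 1234
N̂ = 5341538 / 1234 ≈ 4328.6 → 4329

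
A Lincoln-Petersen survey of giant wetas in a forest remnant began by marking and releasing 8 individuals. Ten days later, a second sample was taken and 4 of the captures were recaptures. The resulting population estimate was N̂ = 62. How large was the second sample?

From N = M·C/R: C = N·R / M = 62·4 / 8 = 248 / 8 = 31.

C = 31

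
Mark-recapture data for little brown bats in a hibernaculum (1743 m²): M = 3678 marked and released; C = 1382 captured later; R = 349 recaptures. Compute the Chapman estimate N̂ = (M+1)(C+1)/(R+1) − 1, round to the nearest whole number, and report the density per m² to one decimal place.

density ≈ 8.3 little brown bats per m²

N̂ = 3679·1383/350 − 1 = 5088057/350 − 1 ≈ 14536.3 → 14536
Density = N̂ / area = 14536 / 1743 ≈ 8.34 → 8.3 per m²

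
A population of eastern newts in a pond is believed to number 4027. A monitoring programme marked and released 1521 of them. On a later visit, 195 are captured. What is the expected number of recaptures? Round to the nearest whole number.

expected recaptures ≈ 74

Expected recaptures E[R] = M·C / N.
E[R] = 1521 × 195 / 4027 = 296595 / 4027 ≈ 73.7 → 74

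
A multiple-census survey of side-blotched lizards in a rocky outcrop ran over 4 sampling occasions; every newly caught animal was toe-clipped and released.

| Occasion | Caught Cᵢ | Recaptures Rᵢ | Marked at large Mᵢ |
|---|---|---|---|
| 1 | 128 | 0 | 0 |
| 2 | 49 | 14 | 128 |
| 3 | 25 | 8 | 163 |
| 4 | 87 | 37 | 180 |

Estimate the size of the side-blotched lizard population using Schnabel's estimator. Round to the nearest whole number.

N ≈ 441

Σ MᵢCᵢ = 0·128 + 128·49 + 163·25 + 180·87 = 0 + 6272 + 4075 + 15660 = 26007
Σ Rᵢ = 0 + 14 + 8 + 37 = 59
N̂ = 26007 / 59 ≈ 440.8 → 441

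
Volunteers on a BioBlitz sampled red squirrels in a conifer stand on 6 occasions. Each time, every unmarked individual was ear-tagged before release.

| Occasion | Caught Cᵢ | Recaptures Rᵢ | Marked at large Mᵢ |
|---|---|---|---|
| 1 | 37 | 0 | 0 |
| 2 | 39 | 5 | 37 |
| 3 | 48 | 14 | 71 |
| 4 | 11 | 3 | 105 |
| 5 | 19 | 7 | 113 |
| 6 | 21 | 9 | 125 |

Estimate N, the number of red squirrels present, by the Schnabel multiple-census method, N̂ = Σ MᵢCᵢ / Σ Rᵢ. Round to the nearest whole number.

N ≈ 284

Σ MᵢCᵢ = 0·37 + 37·39 + 71·48 + 105·11 + 113·19 + 125·21 = 0 + 1443 + 3408 + 1155 + 2147 + 2625 = 10778
Σ Rᵢ = 0 + 5 + 14 + 3 + 7 + 9 = 38
N̂ = 10778 / 38 ≈ 283.6 → 284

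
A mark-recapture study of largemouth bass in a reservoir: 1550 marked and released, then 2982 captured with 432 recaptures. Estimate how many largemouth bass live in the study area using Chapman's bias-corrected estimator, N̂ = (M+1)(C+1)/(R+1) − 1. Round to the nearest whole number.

N̂ = (1550+1)(2982+1)/(432+1) − 1 = 1551·2983/433 − 1
= 4626633/433 − 1 ≈ 10685.1 − 1 ≈ 10684.1 → 10684

N ≈ 10,684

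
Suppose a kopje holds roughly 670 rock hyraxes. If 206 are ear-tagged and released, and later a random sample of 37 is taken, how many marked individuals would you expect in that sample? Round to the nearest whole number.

expected recaptures ≈ 11

The marked fraction of the population is 206/670, so in a sample of 37 expect C·(M/N) marked.
E[R] = 206 × 37 / 670 = 7622 / 670 ≈ 11.4 → 11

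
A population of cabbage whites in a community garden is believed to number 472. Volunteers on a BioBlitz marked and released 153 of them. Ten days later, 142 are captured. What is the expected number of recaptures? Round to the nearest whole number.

Expected recaptures E[R] = M·C / N.
E[R] = 153 × 142 / 472 = 21726 / 472 ≈ 46.0 → 46

expected recaptures ≈ 46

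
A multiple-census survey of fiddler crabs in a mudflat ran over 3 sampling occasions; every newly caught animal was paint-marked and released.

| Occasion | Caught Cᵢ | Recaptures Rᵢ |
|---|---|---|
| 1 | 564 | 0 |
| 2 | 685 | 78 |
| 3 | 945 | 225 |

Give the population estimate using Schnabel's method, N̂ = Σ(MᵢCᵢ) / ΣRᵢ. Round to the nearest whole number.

N ≈ 4927

Marked at large before each occasion: Mᵢ = Σⱼ<ᵢ (Cⱼ − Rⱼ) → M1=0, M2=564, M3=1171
Σ MᵢCᵢ = 0·564 + 564·685 + 1171·945 = 0 + 386340 + 1106595 = 1492935
Σ Rᵢ = 0 + 78 + 225 = 303
N̂ = 1492935 / 303 ≈ 4927.2 → 4927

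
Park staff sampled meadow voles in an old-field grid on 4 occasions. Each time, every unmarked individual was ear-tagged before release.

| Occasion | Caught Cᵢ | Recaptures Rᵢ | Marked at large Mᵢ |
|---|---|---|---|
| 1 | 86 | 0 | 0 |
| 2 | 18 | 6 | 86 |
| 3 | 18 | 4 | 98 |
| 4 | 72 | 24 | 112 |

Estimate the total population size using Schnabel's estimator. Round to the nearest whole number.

Σ MᵢCᵢ = 0·86 + 86·18 + 98·18 + 112·72 = 0 + 1548 + 1764 + 8064 = 11376
Σ Rᵢ = 0 + 6 + 4 + 24 = 34
N̂ = 11376 / 34 ≈ 334.6 → 335

N ≈ 335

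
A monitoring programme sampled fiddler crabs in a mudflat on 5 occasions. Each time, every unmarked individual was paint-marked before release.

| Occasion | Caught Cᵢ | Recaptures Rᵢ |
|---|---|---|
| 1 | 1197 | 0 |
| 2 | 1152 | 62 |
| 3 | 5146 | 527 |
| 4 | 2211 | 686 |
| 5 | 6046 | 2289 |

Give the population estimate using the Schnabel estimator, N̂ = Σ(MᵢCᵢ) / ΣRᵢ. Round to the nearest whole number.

N ≈ 22,276

Marked at large before each occasion: Mᵢ = Σⱼ<ᵢ (Cⱼ − Rⱼ) → M1=0, M2=1197, M3=2287, M4=6906, M5=8431
Σ MᵢCᵢ = 0·1197 + 1197·1152 + 2287·5146 + 6906·2211 + 8431·6046 = 0 + 1378944 + 11768902 + 15269166 + 50973826 = 79390838
Σ Rᵢ = 0 + 62 + 527 + 686 + 2289 = 3564
N̂ = 79390838 / 3564 ≈ 22275.8 → 22276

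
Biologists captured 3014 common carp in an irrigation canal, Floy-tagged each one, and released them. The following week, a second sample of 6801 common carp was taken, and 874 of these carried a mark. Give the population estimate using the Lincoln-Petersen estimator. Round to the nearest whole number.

Lincoln-Petersen assumes M/N = R/C, so N = M·C / R.
N = (3014 × 6801) / 874 = 20498214 / 874 ≈ 23453.3 → 23453

N ≈ 23,453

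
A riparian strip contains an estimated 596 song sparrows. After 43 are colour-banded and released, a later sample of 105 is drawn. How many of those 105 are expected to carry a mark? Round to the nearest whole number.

expected recaptures ≈ 8

The marked fraction of the population is 43/596, so in a sample of 105 expect C·(M/N) marked.
E[R] = 43 × 105 / 596 = 4515 / 596 ≈ 7.6 → 8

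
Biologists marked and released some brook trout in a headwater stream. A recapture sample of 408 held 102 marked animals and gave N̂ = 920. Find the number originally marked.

From N = M·C/R: M = N·R / C = 920·102 / 408 = 93840 / 408 = 230.

M = 230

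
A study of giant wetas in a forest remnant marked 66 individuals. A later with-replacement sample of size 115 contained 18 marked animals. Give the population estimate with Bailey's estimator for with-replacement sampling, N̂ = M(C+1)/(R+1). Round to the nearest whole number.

N̂ = 66·(115+1)/(18+1) = 66·116/19 = 7656/19 ≈ 402.9 → 403

N ≈ 403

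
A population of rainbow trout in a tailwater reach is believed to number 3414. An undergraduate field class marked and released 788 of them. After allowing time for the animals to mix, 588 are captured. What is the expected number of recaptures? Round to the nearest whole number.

expected recaptures ≈ 136

Expected recaptures E[R] = M·C / N.
E[R] = 788 × 588 / 3414 = 463344 / 3414 ≈ 135.7 → 136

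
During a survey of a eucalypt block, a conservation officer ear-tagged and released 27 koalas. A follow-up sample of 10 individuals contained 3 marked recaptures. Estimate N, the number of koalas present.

If marked individuals mix randomly, R/C ≈ M/N, giving N ≈ M·C/R.
N = (27 × 10) / 3 = 270 / 3 = 90

N = 90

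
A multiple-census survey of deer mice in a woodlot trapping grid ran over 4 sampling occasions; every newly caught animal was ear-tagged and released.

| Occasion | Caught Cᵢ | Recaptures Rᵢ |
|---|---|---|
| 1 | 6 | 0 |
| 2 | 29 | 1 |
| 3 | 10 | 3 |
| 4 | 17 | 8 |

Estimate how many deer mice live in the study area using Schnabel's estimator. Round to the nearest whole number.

Marked at large before each occasion: Mᵢ = Σⱼ<ᵢ (Cⱼ − Rⱼ) → M1=0, M2=6, M3=34, M4=41
Σ MᵢCᵢ = 0·6 + 6·29 + 34·10 + 41·17 = 0 + 174 + 340 + 697 = 1211
Σ Rᵢ = 0 + 1 + 3 + 8 = 12
N̂ = 1211 / 12 ≈ 100.9 → 101

N ≈ 101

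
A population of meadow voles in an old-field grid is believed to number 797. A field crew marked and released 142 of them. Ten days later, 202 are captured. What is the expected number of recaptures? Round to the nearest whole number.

expected recaptures ≈ 36

The marked fraction of the population is 142/797, so in a sample of 202 expect C·(M/N) marked.
E[R] = 142 × 202 / 797 = 28684 / 797 ≈ 36.0 → 36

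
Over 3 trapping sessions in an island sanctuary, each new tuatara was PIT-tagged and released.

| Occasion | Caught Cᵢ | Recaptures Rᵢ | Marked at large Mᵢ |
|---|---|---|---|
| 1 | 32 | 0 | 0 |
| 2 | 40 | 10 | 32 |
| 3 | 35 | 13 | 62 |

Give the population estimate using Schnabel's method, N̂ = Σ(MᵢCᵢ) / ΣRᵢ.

Σ MᵢCᵢ = 0·32 + 32·40 + 62·35 = 0 + 1280 + 2170 = 3450
Σ Rᵢ = 0 + 10 + 13 = 23
N̂ = 3450 / 23 = 150

N = 150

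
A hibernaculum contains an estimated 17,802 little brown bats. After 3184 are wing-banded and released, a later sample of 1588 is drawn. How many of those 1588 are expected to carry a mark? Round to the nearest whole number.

expected recaptures ≈ 284

The marked fraction of the population is 3184/17802, so in a sample of 1588 expect C·(M/N) marked.
E[R] = 3184 × 1588 / 17802 = 5056192 / 17802 ≈ 284.0 → 284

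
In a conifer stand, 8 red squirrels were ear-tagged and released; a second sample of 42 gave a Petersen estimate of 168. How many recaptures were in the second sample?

From N = M·C/R: R = M·C / N = 8·42 / 168 = 336 / 168 = 2.

R = 2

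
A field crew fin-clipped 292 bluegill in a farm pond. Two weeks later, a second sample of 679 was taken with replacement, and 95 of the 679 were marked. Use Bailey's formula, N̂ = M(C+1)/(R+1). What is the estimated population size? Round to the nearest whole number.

N ≈ 2068

N̂ = 292·(679+1)/(95+1) = 292·680/96 = 198560/96 ≈ 2068.3 → 2068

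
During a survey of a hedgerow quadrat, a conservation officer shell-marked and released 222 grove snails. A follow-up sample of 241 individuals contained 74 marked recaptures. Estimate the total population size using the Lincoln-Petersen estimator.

N = (222 × 241) / 74 = 53502 / 74 = 723

N = 723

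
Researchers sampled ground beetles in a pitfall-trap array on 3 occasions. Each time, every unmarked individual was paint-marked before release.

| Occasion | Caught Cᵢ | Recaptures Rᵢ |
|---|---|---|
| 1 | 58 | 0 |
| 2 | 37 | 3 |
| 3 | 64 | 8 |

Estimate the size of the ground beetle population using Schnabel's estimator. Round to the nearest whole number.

Marked at large before each occasion: Mᵢ = Σⱼ<ᵢ (Cⱼ − Rⱼ) → M1=0, M2=58, M3=92
Σ MᵢCᵢ = 0·58 + 58·37 + 92·64 = 0 + 2146 + 5888 = 8034
Σ Rᵢ = 0 + 3 + 8 = 11
N̂ = 8034 / 11 ≈ 730.4 → 730

N ≈ 730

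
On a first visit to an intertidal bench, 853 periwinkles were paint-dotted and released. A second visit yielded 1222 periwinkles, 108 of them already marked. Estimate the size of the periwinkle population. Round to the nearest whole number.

N ≈ 9652

N = (853 × 1222) / 108 = 1042366 / 108 ≈ 9651.5 → 9652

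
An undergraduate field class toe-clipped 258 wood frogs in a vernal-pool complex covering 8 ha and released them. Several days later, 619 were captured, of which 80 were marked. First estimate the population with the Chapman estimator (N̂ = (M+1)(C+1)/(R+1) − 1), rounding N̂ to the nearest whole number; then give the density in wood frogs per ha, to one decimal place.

density ≈ 247.6 wood frogs per ha

N̂ = 259·620/81 − 1 = 160580/81 − 1 ≈ 1981.47 → 1981
Density = N̂ / area = 1981 / 8 ≈ 247.62 → 247.6 per ha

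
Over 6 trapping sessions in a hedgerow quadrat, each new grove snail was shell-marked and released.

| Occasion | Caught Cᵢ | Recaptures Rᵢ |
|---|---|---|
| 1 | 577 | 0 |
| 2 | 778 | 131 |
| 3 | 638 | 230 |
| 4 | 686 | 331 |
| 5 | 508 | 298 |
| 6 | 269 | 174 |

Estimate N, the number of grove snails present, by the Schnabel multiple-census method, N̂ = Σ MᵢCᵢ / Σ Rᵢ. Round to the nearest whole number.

N ≈ 3393

Marked at large before each occasion: Mᵢ = Σⱼ<ᵢ (Cⱼ − Rⱼ) → M1=0, M2=577, M3=1224, M4=1632, M5=1987, M6=2197
Σ MᵢCᵢ = 0·577 + 577·778 + 1224·638 + 1632·686 + 1987·508 + 2197·269 = 0 + 448906 + 780912 + 1119552 + 1009396 + 590993 = 3949759
Σ Rᵢ = 0 + 131 + 230 + 331 + 298 + 174 = 1164
N̂ = 3949759 / 1164 ≈ 3393.3 → 3393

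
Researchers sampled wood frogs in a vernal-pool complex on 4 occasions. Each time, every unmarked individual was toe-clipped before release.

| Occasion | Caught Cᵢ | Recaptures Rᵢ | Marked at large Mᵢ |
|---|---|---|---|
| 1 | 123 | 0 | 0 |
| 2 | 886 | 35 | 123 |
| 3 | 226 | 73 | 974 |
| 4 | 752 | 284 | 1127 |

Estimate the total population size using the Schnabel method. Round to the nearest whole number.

N ≈ 3002

Σ MᵢCᵢ = 0·123 + 123·886 + 974·226 + 1127·752 = 0 + 108978 + 220124 + 847504 = 1176606
Σ Rᵢ = 0 + 35 + 73 + 284 = 392
N̂ = 1176606 / 392 ≈ 3001.5 → 3002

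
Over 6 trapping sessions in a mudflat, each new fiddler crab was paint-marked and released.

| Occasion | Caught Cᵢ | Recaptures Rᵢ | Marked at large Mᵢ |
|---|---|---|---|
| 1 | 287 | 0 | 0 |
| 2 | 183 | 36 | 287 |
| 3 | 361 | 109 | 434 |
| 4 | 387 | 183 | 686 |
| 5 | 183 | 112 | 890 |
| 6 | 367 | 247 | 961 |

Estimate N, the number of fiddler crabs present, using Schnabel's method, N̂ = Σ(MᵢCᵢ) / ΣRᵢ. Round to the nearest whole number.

Σ MᵢCᵢ = 0·287 + 287·183 + 434·361 + 686·387 + 890·183 + 961·367 = 0 + 52521 + 156674 + 265482 + 162870 + 352687 = 990234
Σ Rᵢ = 0 + 36 + 109 + 183 + 112 + 247 = 687
N̂ = 990234 / 687 ≈ 1441.4 → 1441

N ≈ 1441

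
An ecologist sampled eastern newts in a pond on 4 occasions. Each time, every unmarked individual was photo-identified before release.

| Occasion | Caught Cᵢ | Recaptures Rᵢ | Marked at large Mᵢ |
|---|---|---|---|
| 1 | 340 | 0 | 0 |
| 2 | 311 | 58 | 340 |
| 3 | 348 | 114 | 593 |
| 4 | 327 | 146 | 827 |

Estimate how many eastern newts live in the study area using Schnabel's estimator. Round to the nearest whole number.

N ≈ 1832

Σ MᵢCᵢ = 0·340 + 340·311 + 593·348 + 827·327 = 0 + 105740 + 206364 + 270429 = 582533
Σ Rᵢ = 0 + 58 + 114 + 146 = 318
N̂ = 582533 / 318 ≈ 1831.9 → 1832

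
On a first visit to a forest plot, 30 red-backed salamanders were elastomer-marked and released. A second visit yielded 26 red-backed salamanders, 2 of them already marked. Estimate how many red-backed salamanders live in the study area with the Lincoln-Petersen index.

Lincoln-Petersen assumes M/N = R/C, so N = M·C / R.
N = (30 × 26) / 2 = 780 / 2 = 390

N = 390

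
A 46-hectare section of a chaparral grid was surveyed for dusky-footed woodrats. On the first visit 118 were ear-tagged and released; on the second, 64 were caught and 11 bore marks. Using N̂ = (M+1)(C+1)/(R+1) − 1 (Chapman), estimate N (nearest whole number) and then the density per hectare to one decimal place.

density ≈ 14.0 dusky-footed woodrats per hectare

N̂ = 119·65/12 − 1 = 7735/12 − 1 ≈ 643.6 → 644
Density = N̂ / area = 644 / 46 = 14.0 per hectare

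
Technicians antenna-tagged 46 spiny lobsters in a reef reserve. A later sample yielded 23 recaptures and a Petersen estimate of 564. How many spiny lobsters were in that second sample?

C = 282

From N = M·C/R: C = N·R / M = 564·23 / 46 = 12972 / 46 = 282.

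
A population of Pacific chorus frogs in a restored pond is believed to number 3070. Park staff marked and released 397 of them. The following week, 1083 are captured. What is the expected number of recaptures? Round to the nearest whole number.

The marked fraction of the population is 397/3070, so in a sample of 1083 expect C·(M/N) marked.
E[R] = 397 × 1083 / 3070 = 429951 / 3070 ≈ 140.0 → 140

expected recaptures ≈ 140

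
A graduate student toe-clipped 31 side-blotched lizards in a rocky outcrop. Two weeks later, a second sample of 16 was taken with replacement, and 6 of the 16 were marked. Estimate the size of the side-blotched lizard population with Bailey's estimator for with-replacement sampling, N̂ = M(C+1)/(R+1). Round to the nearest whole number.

N̂ = 31·(16+1)/(6+1) = 31·17/7 = 527/7 ≈ 75.3 → 75

N ≈ 75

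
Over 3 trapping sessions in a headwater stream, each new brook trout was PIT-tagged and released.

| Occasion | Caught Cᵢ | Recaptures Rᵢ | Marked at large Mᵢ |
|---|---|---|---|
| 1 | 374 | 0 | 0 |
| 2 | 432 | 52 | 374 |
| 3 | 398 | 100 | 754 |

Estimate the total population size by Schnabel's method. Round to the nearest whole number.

Σ MᵢCᵢ = 0·374 + 374·432 + 754·398 = 0 + 161568 + 300092 = 461660
Σ Rᵢ = 0 + 52 + 100 = 152
N̂ = 461660 / 152 ≈ 3037.2 → 3037

N ≈ 3037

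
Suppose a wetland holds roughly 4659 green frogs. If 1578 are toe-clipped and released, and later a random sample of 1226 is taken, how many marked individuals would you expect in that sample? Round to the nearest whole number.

The marked fraction of the population is 1578/4659, so in a sample of 1226 expect C·(M/N) marked.
E[R] = 1578 × 1226 / 4659 = 1934628 / 4659 ≈ 415.2 → 415

expected recaptures ≈ 415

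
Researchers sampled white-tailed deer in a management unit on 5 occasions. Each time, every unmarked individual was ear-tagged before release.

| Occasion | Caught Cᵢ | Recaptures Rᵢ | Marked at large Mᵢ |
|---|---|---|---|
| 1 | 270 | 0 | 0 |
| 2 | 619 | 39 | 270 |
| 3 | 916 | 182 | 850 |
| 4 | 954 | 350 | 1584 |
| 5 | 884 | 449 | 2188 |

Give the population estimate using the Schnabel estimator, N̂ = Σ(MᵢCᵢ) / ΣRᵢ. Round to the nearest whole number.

N ≈ 4305

Σ MᵢCᵢ = 0·270 + 270·619 + 850·916 + 1584·954 + 2188·884 = 0 + 167130 + 778600 + 1511136 + 1934192 = 4391058
Σ Rᵢ = 0 + 39 + 182 + 350 + 449 = 1020
N̂ = 4391058 / 1020 ≈ 4305.0 → 4305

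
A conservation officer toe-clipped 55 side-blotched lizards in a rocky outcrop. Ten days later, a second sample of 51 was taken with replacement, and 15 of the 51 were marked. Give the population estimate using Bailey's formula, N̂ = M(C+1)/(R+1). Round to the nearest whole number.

N̂ = 55·(51+1)/(15+1) = 55·52/16 = 2860/16 ≈ 178.8 → 179

N ≈ 179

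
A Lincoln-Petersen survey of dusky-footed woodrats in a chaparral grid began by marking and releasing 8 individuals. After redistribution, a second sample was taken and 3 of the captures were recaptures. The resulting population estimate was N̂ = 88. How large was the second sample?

From N = M·C/R: C = N·R / M = 88·3 / 8 = 264 / 8 = 33.

C = 33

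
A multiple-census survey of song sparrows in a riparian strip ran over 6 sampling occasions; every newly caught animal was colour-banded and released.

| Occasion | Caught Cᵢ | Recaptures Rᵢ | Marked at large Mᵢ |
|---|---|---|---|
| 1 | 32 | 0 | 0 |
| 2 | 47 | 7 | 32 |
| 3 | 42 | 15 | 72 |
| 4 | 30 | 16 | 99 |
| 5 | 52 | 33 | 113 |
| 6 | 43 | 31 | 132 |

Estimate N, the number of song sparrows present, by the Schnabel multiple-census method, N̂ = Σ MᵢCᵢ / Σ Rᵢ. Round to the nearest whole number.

Σ MᵢCᵢ = 0·32 + 32·47 + 72·42 + 99·30 + 113·52 + 132·43 = 0 + 1504 + 3024 + 2970 + 5876 + 5676 = 19050
Σ Rᵢ = 0 + 7 + 15 + 16 + 33 + 31 = 102
N̂ = 19050 / 102 ≈ 186.8 → 187

N ≈ 187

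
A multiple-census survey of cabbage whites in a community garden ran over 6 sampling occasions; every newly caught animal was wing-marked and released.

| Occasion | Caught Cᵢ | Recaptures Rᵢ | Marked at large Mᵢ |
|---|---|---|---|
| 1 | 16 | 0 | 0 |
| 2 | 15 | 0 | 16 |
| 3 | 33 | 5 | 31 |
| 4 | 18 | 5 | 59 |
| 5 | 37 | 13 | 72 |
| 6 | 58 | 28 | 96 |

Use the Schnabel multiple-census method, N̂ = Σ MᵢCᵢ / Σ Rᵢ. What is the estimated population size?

N = 207

Σ MᵢCᵢ = 0·16 + 16·15 + 31·33 + 59·18 + 72·37 + 96·58 = 0 + 240 + 1023 + 1062 + 2664 + 5568 = 10557
Σ Rᵢ = 0 + 0 + 5 + 5 + 13 + 28 = 51
N̂ = 10557 / 51 = 207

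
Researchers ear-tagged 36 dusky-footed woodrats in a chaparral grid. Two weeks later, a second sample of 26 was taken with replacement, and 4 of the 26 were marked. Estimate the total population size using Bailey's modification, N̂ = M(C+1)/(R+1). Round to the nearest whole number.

N̂ = 36·(26+1)/(4+1) = 36·27/5 = 972/5 ≈ 194.4 → 194

N ≈ 194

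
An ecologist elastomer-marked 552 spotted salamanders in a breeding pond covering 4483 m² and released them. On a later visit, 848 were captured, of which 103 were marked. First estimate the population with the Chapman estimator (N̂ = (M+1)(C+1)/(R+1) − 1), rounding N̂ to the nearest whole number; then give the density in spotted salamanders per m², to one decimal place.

density ≈ 1.0 spotted salamanders per m²

N̂ = 553·849/104 − 1 = 469497/104 − 1 ≈ 4513.4 → 4513
Density = N̂ / area = 4513 / 4483 ≈ 1.01 → 1.0 per m²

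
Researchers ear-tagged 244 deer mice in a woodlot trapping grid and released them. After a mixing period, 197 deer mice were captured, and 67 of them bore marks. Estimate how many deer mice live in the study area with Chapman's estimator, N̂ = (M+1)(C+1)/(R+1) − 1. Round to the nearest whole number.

N ≈ 712

N̂ = (244+1)(197+1)/(67+1) − 1 = 245·198/68 − 1
= 48510/68 − 1 ≈ 713.4 − 1 ≈ 712.4 → 712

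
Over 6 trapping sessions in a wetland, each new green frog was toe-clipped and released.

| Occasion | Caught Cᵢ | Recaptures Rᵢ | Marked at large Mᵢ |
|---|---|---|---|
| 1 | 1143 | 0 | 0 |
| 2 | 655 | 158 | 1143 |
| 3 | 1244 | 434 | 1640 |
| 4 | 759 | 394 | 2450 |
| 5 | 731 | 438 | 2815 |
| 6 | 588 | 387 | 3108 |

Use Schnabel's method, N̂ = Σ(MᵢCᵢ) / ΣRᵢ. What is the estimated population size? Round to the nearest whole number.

Σ MᵢCᵢ = 0·1143 + 1143·655 + 1640·1244 + 2450·759 + 2815·731 + 3108·588 = 0 + 748665 + 2040160 + 1859550 + 2057765 + 1827504 = 8533644
Σ Rᵢ = 0 + 158 + 434 + 394 + 438 + 387 = 1811
N̂ = 8533644 / 1811 ≈ 4712.1 → 4712

N ≈ 4712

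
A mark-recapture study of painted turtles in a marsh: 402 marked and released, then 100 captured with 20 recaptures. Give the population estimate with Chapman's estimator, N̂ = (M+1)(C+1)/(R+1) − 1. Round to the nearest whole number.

N̂ = (402+1)(100+1)/(20+1) − 1 = 403·101/21 − 1
= 40703/21 − 1 ≈ 1938.2 − 1 ≈ 1937.2 → 1937

N ≈ 1937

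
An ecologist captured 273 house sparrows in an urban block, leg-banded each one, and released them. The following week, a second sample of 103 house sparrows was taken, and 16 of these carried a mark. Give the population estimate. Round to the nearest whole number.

Lincoln-Petersen assumes M/N = R/C, so N = M·C / R.
N = (273 × 103) / 16 = 28119 / 16 ≈ 1757.4 → 1757

N ≈ 1757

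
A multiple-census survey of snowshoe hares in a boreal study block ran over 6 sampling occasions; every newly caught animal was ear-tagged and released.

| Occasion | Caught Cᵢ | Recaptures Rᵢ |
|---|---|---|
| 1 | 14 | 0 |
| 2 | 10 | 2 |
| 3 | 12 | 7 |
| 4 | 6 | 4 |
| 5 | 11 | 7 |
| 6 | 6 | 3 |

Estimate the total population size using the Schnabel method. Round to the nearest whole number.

N ≈ 47

Marked at large before each occasion: Mᵢ = Σⱼ<ᵢ (Cⱼ − Rⱼ) → M1=0, M2=14, M3=22, M4=27, M5=29, M6=33
Σ MᵢCᵢ = 0·14 + 14·10 + 22·12 + 27·6 + 29·11 + 33·6 = 0 + 140 + 264 + 162 + 319 + 198 = 1083
Σ Rᵢ = 0 + 2 + 7 + 4 + 7 + 3 = 23
N̂ = 1083 / 23 ≈ 47.1 → 47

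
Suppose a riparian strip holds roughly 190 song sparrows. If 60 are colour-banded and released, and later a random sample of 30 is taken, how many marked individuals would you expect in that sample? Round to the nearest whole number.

expected recaptures ≈ 9

The marked fraction of the population is 60/190, so in a sample of 30 expect C·(M/N) marked.
E[R] = 60 × 30 / 190 = 1800 / 190 ≈ 9.47 → 9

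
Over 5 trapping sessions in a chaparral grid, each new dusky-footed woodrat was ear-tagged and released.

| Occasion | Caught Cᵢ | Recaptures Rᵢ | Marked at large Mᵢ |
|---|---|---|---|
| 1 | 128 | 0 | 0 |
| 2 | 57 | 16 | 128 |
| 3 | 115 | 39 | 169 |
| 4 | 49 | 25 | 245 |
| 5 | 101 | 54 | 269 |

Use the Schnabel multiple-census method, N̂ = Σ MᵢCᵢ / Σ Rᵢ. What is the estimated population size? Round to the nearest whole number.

N ≈ 492

Σ MᵢCᵢ = 0·128 + 128·57 + 169·115 + 245·49 + 269·101 = 0 + 7296 + 19435 + 12005 + 27169 = 65905
Σ Rᵢ = 0 + 16 + 39 + 25 + 54 = 134
N̂ = 65905 / 134 ≈ 491.8 → 492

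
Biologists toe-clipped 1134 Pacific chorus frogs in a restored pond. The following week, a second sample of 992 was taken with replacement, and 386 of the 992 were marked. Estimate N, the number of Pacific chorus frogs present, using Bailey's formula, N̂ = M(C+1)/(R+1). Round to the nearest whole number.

N ≈ 2910

N̂ = 1134·(992+1)/(386+1) = 1134·993/387 = 1126062/387 ≈ 2909.7 → 2910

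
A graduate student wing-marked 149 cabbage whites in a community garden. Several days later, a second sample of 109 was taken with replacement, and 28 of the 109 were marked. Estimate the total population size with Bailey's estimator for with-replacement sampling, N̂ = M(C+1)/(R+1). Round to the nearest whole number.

N ≈ 565

N̂ = 149·(109+1)/(28+1) = 149·110/29 = 16390/29 ≈ 565.2 → 565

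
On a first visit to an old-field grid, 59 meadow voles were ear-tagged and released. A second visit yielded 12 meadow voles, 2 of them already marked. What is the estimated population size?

N = (59 × 12) / 2 = 708 / 2 = 354

N = 354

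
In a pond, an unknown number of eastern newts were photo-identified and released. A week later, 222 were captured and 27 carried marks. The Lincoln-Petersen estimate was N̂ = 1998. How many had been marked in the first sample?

From N = M·C/R: M = N·R / C = 1998·27 / 222 = 53946 / 222 = 243.

M = 243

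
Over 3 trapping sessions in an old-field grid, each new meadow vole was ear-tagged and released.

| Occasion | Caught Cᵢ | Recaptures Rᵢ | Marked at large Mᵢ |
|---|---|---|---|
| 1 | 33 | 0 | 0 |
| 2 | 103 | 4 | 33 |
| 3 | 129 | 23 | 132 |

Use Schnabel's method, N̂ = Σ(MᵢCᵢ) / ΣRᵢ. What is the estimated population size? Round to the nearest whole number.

N ≈ 757

Σ MᵢCᵢ = 0·33 + 33·103 + 132·129 = 0 + 3399 + 17028 = 20427
Σ Rᵢ = 0 + 4 + 23 = 27
N̂ = 20427 / 27 ≈ 756.6 → 757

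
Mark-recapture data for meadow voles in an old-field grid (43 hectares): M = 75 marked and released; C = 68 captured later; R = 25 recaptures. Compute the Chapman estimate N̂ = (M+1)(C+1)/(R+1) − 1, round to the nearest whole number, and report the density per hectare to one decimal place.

N̂ = 76·69/26 − 1 = 5244/26 − 1 ≈ 200.7 → 201
Density = N̂ / area = 201 / 43 ≈ 4.67 → 4.7 per hectare

density ≈ 4.7 meadow voles per hectare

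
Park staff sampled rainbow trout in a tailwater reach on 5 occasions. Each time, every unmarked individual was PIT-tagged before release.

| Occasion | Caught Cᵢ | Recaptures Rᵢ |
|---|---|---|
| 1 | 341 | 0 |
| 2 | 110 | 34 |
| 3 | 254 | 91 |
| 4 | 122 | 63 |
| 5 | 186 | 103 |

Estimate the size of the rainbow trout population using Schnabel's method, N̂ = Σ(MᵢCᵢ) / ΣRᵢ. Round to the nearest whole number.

N ≈ 1144

Marked at large before each occasion: Mᵢ = Σⱼ<ᵢ (Cⱼ − Rⱼ) → M1=0, M2=341, M3=417, M4=580, M5=639
Σ MᵢCᵢ = 0·341 + 341·110 + 417·254 + 580·122 + 639·186 = 0 + 37510 + 105918 + 70760 + 118854 = 333042
Σ Rᵢ = 0 + 34 + 91 + 63 + 103 = 291
N̂ = 333042 / 291 ≈ 1144.47 → 1144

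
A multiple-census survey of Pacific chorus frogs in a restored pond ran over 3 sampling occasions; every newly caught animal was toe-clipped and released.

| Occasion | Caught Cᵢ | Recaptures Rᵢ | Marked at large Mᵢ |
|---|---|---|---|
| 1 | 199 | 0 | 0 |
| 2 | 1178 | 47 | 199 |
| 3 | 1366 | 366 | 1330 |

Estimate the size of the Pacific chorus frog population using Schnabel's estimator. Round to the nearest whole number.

Σ MᵢCᵢ = 0·199 + 199·1178 + 1330·1366 = 0 + 234422 + 1816780 = 2051202
Σ Rᵢ = 0 + 47 + 366 = 413
N̂ = 2051202 / 413 ≈ 4966.6 → 4967

N ≈ 4967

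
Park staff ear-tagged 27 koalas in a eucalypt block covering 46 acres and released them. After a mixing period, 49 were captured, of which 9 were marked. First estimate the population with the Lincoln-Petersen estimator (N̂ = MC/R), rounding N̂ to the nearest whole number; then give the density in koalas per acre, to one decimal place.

density ≈ 3.2 koalas per acre

N̂ = 27·49/9 = 1323/9 = 147
Density = N̂ / area = 147 / 46 ≈ 3.20 → 3.2 per acre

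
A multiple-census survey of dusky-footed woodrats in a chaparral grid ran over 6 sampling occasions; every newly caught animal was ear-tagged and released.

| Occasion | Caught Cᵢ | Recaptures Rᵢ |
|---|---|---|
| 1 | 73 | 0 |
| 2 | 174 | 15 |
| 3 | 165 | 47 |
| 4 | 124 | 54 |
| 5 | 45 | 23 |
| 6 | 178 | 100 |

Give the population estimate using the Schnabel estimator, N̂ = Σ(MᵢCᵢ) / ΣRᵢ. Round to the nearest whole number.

Marked at large before each occasion: Mᵢ = Σⱼ<ᵢ (Cⱼ − Rⱼ) → M1=0, M2=73, M3=232, M4=350, M5=420, M6=442
Σ MᵢCᵢ = 0·73 + 73·174 + 232·165 + 350·124 + 420·45 + 442·178 = 0 + 12702 + 38280 + 43400 + 18900 + 78676 = 191958
Σ Rᵢ = 0 + 15 + 47 + 54 + 23 + 100 = 239
N̂ = 191958 / 239 ≈ 803.2 → 803

N ≈ 803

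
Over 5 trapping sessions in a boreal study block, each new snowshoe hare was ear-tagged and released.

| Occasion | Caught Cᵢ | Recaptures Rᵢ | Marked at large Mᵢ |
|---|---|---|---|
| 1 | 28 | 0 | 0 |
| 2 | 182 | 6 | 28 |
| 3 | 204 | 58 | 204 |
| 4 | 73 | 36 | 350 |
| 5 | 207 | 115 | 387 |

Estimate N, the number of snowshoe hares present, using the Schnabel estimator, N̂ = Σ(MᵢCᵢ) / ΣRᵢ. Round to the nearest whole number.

Σ MᵢCᵢ = 0·28 + 28·182 + 204·204 + 350·73 + 387·207 = 0 + 5096 + 41616 + 25550 + 80109 = 152371
Σ Rᵢ = 0 + 6 + 58 + 36 + 115 = 215
N̂ = 152371 / 215 ≈ 708.7 → 709

N ≈ 709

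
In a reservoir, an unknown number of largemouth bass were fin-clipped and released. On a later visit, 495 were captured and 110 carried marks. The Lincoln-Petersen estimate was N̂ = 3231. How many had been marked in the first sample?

M = 718

From N = M·C/R: M = N·R / C = 3231·110 / 495 = 355410 / 495 = 718.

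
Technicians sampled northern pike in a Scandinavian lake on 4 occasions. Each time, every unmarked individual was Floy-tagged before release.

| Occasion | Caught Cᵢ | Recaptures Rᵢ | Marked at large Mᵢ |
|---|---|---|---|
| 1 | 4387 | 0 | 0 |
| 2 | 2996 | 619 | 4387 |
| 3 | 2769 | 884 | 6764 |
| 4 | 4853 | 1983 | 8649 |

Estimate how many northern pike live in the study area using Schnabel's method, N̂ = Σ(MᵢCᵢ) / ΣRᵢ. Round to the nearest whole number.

Σ MᵢCᵢ = 0·4387 + 4387·2996 + 6764·2769 + 8649·4853 = 0 + 13143452 + 18729516 + 41973597 = 73846565
Σ Rᵢ = 0 + 619 + 884 + 1983 = 3486
N̂ = 73846565 / 3486 ≈ 21183.8 → 21184

N ≈ 21,184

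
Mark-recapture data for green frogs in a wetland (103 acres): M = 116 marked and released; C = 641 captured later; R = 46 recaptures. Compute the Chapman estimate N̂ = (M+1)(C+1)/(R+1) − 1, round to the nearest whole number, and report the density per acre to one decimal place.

N̂ = 117·642/47 − 1 = 75114/47 − 1 ≈ 1597.2 → 1597
Density = N̂ / area = 1597 / 103 ≈ 15.50 → 15.5 per acre

density ≈ 15.5 green frogs per acre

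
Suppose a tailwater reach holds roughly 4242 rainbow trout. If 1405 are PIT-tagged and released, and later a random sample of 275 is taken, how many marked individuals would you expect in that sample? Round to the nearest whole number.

The marked fraction of the population is 1405/4242, so in a sample of 275 expect C·(M/N) marked.
E[R] = 1405 × 275 / 4242 = 386375 / 4242 ≈ 91.1 → 91

expected recaptures ≈ 91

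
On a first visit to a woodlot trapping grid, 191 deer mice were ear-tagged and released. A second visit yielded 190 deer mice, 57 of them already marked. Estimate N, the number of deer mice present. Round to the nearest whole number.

N ≈ 637

Lincoln-Petersen assumes M/N = R/C, so N = M·C / R.
N = (191 × 190) / 57 = 36290 / 57 ≈ 636.7 → 637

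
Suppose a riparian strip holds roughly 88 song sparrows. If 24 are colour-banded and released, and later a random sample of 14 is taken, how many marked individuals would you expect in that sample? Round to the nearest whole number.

Expected recaptures E[R] = M·C / N.
E[R] = 24 × 14 / 88 = 336 / 88 ≈ 3.8 → 4

expected recaptures ≈ 4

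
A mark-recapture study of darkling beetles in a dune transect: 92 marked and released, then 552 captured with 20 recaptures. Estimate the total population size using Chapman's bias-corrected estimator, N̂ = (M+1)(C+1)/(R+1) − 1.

N̂ = (92+1)(552+1)/(20+1) − 1 = 93·553/21 − 1
= 51429/21 − 1 = 2449 − 1 = 2448

N = 2448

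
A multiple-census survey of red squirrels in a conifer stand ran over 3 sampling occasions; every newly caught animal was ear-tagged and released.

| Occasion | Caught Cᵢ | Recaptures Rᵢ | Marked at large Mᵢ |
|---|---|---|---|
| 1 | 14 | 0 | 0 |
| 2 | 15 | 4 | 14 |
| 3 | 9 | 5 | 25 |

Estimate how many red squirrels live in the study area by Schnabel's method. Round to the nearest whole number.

Σ MᵢCᵢ = 0·14 + 14·15 + 25·9 = 0 + 210 + 225 = 435
Σ Rᵢ = 0 + 4 + 5 = 9
N̂ = 435 / 9 ≈ 48.3 → 48

N ≈ 48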